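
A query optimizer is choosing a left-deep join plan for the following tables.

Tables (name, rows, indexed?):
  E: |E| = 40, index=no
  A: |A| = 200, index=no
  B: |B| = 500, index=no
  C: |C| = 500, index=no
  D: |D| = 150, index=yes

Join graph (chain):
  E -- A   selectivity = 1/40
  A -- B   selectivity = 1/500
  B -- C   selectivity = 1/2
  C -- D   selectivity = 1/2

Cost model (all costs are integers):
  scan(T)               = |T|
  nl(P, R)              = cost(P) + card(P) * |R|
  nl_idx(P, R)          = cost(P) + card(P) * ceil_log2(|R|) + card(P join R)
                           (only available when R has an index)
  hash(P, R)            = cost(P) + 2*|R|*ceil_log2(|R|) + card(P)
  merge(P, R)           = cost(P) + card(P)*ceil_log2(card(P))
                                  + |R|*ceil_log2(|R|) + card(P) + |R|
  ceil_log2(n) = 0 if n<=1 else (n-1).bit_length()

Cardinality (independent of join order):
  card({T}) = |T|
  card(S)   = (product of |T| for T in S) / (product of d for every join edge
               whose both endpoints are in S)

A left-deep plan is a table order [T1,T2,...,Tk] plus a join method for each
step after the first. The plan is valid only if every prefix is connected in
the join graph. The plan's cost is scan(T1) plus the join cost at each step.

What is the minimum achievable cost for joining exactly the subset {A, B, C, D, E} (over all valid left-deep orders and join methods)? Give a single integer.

64080

Selinger DP over subsets of {A,B,C,D,E}:
  {E}: scan cost=40, card=40
  {A}: scan cost=200, card=200
  {B}: scan cost=500, card=500
  {C}: scan cost=500, card=500
  {D}: scan cost=150, card=150
  {AE}: card=200; try (E,hash)→880, (A,merge)→2120, (E,merge)→2280, (A,hash)→3280, (A,nl)→8040, (E,nl)→8200; best=880 via (E,hash)
  {AB}: card=200; try (A,hash)→4200, (B,merge)→7000, (A,merge)→7300, (B,hash)→9400, (B,nl)→100200, (A,nl)→100500; best=4200 via (A,hash)
  {BC}: card=125000; try (C,hash)→10000, (B,hash)→10000, (C,merge)→10500, (B,merge)→10500, (C,nl)→250500, (B,nl)→250500; best=10000 via (C,hash)
  {CD}: card=37500; try (D,hash)→3400, (C,merge)→6500, (D,merge)→6850, (C,hash)→9300, (D,nl_idx)→42000, (C,nl)→75150 …(+1); best=3400 via (D,hash)
  {ABE}: card=200; try (E,hash)→4880, (E,merge)→6280, (B,merge)→7680, (B,hash)→10080, (E,nl)→12200, (B,nl)→100880; best=4880 via (E,hash)
  {ABC}: card=50000; try (C,merge)→11000, (C,hash)→13400, (C,nl)→104200, (A,hash)→138200, (A,merge)→2261800, (A,nl)→25010000; best=11000 via (C,merge)
  {BCD}: card=9375000; try (B,hash)→49900, (D,hash)→137400, (B,merge)→645900, (D,merge)→2261350, (D,nl_idx)→10385000, (B,nl)→18753400 …(+1); best=49900 via (B,hash)
  {ABCE}: card=50000; try (C,merge)→11680, (C,hash)→14080, (E,hash)→61480, (C,nl)→104880, (E,merge)→861280, (E,nl)→2011000; best=11680 via (C,merge)
  {ABCD}: card=3750000; try (D,hash)→63400, (D,merge)→862350, (D,nl_idx)→4161000, (D,nl)→7511000, (A,hash)→9428100, (A,merge)→234426700 …(+1); best=63400 via (D,hash)
  {ABCDE}: card=3750000; try (D,hash)→64080, (D,merge)→863030, (E,hash)→3813880, (D,nl_idx)→4161680, (D,nl)→7511680, (E,merge)→86313680 …(+1); best=64080 via (D,hash)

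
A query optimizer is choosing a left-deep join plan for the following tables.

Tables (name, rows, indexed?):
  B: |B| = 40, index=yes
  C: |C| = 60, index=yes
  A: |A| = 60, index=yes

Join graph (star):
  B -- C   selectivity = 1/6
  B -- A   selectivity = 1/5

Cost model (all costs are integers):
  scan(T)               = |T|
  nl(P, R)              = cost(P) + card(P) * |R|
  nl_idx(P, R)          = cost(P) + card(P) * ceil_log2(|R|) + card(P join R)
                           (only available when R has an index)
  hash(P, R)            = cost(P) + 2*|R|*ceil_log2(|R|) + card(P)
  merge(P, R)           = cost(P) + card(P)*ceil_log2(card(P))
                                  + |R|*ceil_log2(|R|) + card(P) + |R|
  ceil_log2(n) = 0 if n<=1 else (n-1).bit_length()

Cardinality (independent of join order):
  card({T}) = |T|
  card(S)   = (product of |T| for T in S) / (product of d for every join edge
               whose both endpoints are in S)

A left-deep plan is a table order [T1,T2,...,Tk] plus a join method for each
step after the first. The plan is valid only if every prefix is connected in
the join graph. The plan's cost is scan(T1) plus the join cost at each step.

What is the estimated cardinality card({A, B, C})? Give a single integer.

4800

Tables in S: A(60), B(40), C(60)
Edges inside S: B-C(d=6), B-A(d=5)
numerator = 60 * 40 * 60 = 144000
denominator = 6 * 5 = 30
card(S) = 144000 / 30 = 4800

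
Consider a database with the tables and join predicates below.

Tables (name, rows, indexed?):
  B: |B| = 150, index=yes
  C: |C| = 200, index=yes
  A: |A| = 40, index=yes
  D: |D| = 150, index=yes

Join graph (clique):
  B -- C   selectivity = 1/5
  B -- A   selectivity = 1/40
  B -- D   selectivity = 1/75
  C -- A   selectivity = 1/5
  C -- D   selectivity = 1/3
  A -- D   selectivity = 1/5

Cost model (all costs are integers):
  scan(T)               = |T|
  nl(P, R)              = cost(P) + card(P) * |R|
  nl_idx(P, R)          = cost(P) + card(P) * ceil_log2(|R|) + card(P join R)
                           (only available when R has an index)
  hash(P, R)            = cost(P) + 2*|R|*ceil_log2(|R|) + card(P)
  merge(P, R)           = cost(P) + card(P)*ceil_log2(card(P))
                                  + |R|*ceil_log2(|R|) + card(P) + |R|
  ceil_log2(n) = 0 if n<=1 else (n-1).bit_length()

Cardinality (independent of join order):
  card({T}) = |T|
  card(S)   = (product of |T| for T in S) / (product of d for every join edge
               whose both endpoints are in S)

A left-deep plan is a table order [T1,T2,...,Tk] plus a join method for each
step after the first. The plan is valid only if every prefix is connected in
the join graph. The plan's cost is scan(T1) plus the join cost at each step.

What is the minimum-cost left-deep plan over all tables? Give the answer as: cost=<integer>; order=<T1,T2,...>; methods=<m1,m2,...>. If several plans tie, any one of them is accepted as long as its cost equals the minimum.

Selinger DP (subsets sized 1..n):
  {B}: scan cost=150, card=150
  {C}: scan cost=200, card=200
  {A}: scan cost=40, card=40
  {D}: scan cost=150, card=150
  {BC}: card=6000; try (B,hash)→2800, (C,merge)→3300, (B,merge)→3350, (C,hash)→3500, (C,nl_idx)→7350, (B,nl_idx)→7800 …(+2); best=2800 via (B,hash)
  {AB}: card=150; try (B,nl_idx)→510, (A,hash)→780, (A,nl_idx)→1200, (B,merge)→1670, (A,merge)→1780, (B,hash)→2480 …(+2); best=510 via (B,nl_idx)
  {BD}: card=300; try (D,nl_idx)→1650, (B,nl_idx)→1650, (D,hash)→2700, (B,hash)→2700, (D,merge)→2850, (B,merge)→2850 …(+2); best=1650 via (D,nl_idx)
  {AC}: card=1600; try (A,hash)→880, (C,nl_idx)→1960, (C,merge)→2120, (A,merge)→2280, (A,nl_idx)→3000, (C,hash)→3280 …(+2); best=880 via (A,hash)
  {CD}: card=10000; try (D,hash)→2800, (C,merge)→3300, (D,merge)→3350, (C,hash)→3500, (C,nl_idx)→11350, (D,nl_idx)→11800 …(+2); best=2800 via (D,hash)
  {AD}: card=1200; try (A,hash)→780, (D,nl_idx)→1560, (D,merge)→1670, (A,merge)→1780, (A,nl_idx)→2250, (D,hash)→2480 …(+2); best=780 via (A,hash)
  {ABC}: card=1200; try (C,nl_idx)→2910, (C,merge)→3660, (C,hash)→3860, (B,hash)→4880, (A,hash)→9280, (B,nl_idx)→14880 …(+6); best=2910 via (C,nl_idx)
  {BCD}: card=4000; try (C,hash)→5150, (C,merge)→6450, (C,nl_idx)→8050, (D,hash)→11200, (B,hash)→15200, (D,nl_idx)→54800 …(+6); best=5150 via (C,hash)
  {ABD}: card=60; try (D,nl_idx)→1770, (A,hash)→2430, (D,hash)→3060, (D,merge)→3210, (A,nl_idx)→3510, (B,hash)→4380 …(+6); best=1770 via (D,nl_idx)
  {ACD}: card=16000; try (D,hash)→4880, (C,hash)→5180, (A,hash)→13280, (C,merge)→16980, (D,merge)→21430, (C,nl_idx)→26380 …(+6); best=4880 via (D,hash)
  {ABCD}: card=160; try (C,nl_idx)→2410, (C,merge)→3990, (C,hash)→5030, (D,hash)→6510, (A,hash)→9630, (D,nl_idx)→12670 …(+10); best=2410 via (C,nl_idx)

cost=2410; order=A,B,D,C; methods=nl_idx,nl_idx,nl_idx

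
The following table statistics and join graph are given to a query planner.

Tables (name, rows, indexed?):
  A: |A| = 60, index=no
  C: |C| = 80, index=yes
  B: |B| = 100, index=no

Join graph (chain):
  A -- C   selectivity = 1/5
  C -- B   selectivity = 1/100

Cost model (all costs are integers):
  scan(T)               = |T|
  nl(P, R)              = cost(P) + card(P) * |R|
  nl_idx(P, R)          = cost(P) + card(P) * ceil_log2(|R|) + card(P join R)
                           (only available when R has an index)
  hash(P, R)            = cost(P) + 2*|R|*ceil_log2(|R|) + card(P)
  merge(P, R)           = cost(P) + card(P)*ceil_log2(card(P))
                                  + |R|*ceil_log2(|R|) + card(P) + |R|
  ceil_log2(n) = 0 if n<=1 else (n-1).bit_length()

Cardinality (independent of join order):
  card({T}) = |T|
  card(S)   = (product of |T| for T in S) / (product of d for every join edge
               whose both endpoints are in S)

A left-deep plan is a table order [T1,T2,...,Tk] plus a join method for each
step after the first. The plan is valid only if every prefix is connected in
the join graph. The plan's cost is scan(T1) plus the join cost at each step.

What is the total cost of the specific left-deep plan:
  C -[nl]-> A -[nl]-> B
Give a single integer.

step 1: scan C: cost=80, card=80
step 2: join A via nl
    card(P join A) = 80*60/(5) = 960
    cost = 80 + 80*60 = 4880
step 3: join B via nl
    card(P join B) = 960*100/(100) = 960
    cost = 4880 + 960*100 = 100880

100880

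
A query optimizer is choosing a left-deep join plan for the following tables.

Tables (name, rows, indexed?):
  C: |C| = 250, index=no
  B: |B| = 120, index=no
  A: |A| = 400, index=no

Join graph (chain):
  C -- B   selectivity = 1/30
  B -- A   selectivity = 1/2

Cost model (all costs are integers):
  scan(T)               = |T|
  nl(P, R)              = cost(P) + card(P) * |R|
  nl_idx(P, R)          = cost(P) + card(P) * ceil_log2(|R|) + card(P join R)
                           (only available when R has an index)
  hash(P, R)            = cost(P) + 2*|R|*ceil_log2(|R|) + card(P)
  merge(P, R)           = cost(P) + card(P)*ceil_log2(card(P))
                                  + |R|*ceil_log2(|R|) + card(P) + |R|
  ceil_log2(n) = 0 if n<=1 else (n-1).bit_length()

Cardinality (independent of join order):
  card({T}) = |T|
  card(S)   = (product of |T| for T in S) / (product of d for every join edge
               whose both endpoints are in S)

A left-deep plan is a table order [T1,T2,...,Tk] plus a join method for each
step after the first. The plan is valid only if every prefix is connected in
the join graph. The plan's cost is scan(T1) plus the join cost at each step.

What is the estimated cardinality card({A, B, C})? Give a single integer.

200000

Tables in S: A(400), B(120), C(250)
Edges inside S: C-B(d=30), B-A(d=2)
numerator = 400 * 120 * 250 = 12000000
denominator = 30 * 2 = 60
card(S) = 12000000 / 60 = 200000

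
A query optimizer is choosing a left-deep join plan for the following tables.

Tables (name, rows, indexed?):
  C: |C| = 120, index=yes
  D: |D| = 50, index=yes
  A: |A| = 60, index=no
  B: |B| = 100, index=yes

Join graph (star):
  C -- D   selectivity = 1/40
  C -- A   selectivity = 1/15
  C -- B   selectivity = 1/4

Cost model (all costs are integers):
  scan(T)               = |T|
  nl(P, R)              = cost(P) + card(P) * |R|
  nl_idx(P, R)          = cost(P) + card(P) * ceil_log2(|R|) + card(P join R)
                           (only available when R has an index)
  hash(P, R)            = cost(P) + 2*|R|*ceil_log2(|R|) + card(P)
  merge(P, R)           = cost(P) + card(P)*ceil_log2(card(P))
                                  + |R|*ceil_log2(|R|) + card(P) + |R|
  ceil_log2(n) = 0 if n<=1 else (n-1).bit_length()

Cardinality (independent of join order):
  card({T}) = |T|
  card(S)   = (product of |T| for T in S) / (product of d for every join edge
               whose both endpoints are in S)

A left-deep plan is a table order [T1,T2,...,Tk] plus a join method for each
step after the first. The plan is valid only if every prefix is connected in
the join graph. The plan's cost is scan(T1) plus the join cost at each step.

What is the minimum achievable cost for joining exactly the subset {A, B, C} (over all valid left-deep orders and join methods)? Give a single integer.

2840

Selinger DP over subsets of {A,B,C}:
  {C}: scan cost=120, card=120
  {A}: scan cost=60, card=60
  {B}: scan cost=100, card=100
  {AC}: card=480; try (C,nl_idx)→960, (A,hash)→960, (C,merge)→1440, (A,merge)→1500, (C,hash)→1800, (C,nl)→7260 …(+1); best=960 via (C,nl_idx)
  {BC}: card=3000; try (B,hash)→1640, (C,merge)→1860, (C,hash)→1880, (B,merge)→1880, (C,nl_idx)→3800, (B,nl_idx)→3960 …(+2); best=1640 via (B,hash)
  {ABC}: card=12000; try (B,hash)→2840, (A,hash)→5360, (B,merge)→6560, (B,nl_idx)→16320, (A,merge)→41060, (B,nl)→48960 …(+1); best=2840 via (B,hash)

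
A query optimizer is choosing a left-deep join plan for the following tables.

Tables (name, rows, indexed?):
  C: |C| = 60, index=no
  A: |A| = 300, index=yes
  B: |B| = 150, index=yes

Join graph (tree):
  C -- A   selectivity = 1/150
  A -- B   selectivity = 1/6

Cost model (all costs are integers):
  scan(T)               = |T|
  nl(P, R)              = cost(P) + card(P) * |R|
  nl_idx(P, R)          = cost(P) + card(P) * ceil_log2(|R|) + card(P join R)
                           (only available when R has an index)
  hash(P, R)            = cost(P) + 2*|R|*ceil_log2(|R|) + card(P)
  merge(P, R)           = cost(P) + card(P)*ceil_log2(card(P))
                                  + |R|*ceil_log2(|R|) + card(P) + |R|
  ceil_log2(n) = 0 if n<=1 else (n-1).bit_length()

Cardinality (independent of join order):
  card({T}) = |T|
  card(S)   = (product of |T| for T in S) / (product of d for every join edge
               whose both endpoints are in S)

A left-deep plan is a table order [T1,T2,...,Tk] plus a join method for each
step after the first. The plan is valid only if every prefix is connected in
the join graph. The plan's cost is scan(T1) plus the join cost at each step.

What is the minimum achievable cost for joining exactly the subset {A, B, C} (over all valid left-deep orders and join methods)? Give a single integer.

Selinger DP over subsets of {A,B,C}:
  {C}: scan cost=60, card=60
  {A}: scan cost=300, card=300
  {B}: scan cost=150, card=150
  {AC}: card=120; try (A,nl_idx)→720, (C,hash)→1320, (A,merge)→3480, (C,merge)→3720, (A,hash)→5520, (A,nl)→18060 …(+1); best=720 via (A,nl_idx)
  {AB}: card=7500; try (B,hash)→3000, (A,merge)→4500, (B,merge)→4650, (A,hash)→5700, (A,nl_idx)→9000, (B,nl_idx)→10200 …(+2); best=3000 via (B,hash)
  {ABC}: card=3000; try (B,merge)→3030, (B,hash)→3240, (B,nl_idx)→4680, (C,hash)→11220, (B,nl)→18720, (C,merge)→108420 …(+1); best=3030 via (B,merge)

3030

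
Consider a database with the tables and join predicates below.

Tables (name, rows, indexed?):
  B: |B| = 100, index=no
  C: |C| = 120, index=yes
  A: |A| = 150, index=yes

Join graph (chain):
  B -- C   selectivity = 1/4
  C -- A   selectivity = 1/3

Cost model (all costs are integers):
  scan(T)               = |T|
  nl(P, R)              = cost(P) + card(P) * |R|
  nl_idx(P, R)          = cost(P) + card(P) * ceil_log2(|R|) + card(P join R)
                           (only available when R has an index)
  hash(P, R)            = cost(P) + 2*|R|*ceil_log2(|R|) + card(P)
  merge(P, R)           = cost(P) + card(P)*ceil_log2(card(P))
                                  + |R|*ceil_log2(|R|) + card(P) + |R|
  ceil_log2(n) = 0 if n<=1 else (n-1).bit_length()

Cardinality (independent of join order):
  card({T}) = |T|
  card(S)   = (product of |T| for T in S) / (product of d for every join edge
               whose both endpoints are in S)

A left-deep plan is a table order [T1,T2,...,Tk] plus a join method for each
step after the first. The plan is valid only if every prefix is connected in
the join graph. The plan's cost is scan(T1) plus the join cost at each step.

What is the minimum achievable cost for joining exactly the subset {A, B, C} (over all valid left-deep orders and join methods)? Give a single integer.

Selinger DP over subsets of {A,B,C}:
  {B}: scan cost=100, card=100
  {C}: scan cost=120, card=120
  {A}: scan cost=150, card=150
  {BC}: card=3000; try (B,hash)→1640, (C,merge)→1860, (C,hash)→1880, (B,merge)→1880, (C,nl_idx)→3800, (C,nl)→12100 …(+1); best=1640 via (B,hash)
  {AC}: card=6000; try (C,hash)→1980, (A,merge)→2430, (C,merge)→2460, (A,hash)→2640, (A,nl_idx)→7080, (C,nl_idx)→7200 …(+2); best=1980 via (C,hash)
  {ABC}: card=150000; try (A,hash)→7040, (B,hash)→9380, (A,merge)→41990, (B,merge)→86780, (A,nl_idx)→175640, (A,nl)→451640 …(+1); best=7040 via (A,hash)

7040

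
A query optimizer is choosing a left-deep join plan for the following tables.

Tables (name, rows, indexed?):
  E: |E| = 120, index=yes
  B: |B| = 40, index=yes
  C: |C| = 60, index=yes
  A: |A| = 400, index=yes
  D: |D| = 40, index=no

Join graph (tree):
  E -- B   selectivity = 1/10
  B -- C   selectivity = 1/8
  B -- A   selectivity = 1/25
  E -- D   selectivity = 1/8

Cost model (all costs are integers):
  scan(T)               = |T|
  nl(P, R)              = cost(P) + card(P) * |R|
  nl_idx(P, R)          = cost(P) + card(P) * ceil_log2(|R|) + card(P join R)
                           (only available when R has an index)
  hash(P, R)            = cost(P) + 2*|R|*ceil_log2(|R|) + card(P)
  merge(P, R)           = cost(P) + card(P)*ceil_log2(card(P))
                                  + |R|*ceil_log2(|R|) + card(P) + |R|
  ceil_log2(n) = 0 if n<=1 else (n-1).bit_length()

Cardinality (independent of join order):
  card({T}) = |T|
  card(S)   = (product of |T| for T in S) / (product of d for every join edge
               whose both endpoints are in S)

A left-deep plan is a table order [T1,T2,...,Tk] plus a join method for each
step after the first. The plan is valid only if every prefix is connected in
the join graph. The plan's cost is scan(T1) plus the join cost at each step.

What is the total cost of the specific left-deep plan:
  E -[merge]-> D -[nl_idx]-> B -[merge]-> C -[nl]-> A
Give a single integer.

step 1: scan E: cost=120, card=120
step 2: join D via merge
    card(P join D) = 120*40/(8) = 600
    cost = 120 + 120*7 + 40*6 + 120 + 40 = 1360
step 3: join B via nl_idx
    card(P join B) = 600*40/(10) = 2400
    cost = 1360 + 600*6 + 2400 = 7360
step 4: join C via merge
    card(P join C) = 2400*60/(8) = 18000
    cost = 7360 + 2400*12 + 60*6 + 2400 + 60 = 38980
step 5: join A via nl
    card(P join A) = 18000*400/(25) = 288000
    cost = 38980 + 18000*400 = 7238980

7238980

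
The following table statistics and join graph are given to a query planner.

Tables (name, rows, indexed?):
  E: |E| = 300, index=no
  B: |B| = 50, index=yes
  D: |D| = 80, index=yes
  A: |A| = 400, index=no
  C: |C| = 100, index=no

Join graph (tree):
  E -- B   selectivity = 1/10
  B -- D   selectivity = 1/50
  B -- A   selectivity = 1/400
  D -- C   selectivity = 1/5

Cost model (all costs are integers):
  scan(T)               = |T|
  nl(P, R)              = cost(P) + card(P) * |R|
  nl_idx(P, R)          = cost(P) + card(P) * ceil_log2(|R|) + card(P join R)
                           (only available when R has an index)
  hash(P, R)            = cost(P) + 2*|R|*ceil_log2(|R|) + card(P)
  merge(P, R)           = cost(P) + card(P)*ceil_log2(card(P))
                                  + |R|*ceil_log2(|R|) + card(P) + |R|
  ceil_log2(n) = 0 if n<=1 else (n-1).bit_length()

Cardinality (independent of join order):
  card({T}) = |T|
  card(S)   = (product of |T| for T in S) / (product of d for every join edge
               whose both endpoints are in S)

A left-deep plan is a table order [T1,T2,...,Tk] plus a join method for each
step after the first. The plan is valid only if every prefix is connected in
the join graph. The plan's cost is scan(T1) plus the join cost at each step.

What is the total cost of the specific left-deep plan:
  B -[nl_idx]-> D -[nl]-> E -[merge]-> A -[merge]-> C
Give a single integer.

step 1: scan B: cost=50, card=50
step 2: join D via nl_idx
    card(P join D) = 50*80/(50) = 80
    cost = 50 + 50*7 + 80 = 480
step 3: join E via nl
    card(P join E) = 80*300/(10) = 2400
    cost = 480 + 80*300 = 24480
step 4: join A via merge
    card(P join A) = 2400*400/(400) = 2400
    cost = 24480 + 2400*12 + 400*9 + 2400 + 400 = 59680
step 5: join C via merge
    card(P join C) = 2400*100/(5) = 48000
    cost = 59680 + 2400*12 + 100*7 + 2400 + 100 = 91680

91680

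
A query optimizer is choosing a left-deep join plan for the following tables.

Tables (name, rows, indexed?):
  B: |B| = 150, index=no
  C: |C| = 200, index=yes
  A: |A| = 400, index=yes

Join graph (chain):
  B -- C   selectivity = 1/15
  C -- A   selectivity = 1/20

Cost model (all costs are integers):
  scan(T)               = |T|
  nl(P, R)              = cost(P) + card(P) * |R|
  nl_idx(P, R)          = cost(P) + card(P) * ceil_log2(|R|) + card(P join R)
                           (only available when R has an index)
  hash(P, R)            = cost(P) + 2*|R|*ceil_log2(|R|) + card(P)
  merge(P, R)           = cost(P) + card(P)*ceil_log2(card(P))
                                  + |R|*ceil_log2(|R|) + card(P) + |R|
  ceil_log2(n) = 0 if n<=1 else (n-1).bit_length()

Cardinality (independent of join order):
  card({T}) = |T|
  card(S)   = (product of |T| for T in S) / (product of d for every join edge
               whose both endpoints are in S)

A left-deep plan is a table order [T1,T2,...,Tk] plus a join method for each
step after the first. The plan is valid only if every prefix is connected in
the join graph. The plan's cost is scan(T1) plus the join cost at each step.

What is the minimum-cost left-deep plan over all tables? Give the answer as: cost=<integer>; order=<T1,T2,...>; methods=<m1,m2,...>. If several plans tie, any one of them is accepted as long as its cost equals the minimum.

cost=10400; order=A,C,B; methods=hash,hash

Selinger DP (subsets sized 1..n):
  {B}: scan cost=150, card=150
  {C}: scan cost=200, card=200
  {A}: scan cost=400, card=400
  {BC}: card=2000; try (B,hash)→2800, (C,merge)→3300, (C,nl_idx)→3350, (B,merge)→3350, (C,hash)→3500, (C,nl)→30150 …(+1); best=2800 via (B,hash)
  {AC}: card=4000; try (C,hash)→4000, (A,merge)→6000, (A,nl_idx)→6000, (C,merge)→6200, (C,nl_idx)→7600, (A,hash)→7600 …(+2); best=4000 via (C,hash)
  {ABC}: card=40000; try (B,hash)→10400, (A,hash)→12000, (A,merge)→30800, (B,merge)→57350, (A,nl_idx)→60800, (B,nl)→604000 …(+1); best=10400 via (B,hash)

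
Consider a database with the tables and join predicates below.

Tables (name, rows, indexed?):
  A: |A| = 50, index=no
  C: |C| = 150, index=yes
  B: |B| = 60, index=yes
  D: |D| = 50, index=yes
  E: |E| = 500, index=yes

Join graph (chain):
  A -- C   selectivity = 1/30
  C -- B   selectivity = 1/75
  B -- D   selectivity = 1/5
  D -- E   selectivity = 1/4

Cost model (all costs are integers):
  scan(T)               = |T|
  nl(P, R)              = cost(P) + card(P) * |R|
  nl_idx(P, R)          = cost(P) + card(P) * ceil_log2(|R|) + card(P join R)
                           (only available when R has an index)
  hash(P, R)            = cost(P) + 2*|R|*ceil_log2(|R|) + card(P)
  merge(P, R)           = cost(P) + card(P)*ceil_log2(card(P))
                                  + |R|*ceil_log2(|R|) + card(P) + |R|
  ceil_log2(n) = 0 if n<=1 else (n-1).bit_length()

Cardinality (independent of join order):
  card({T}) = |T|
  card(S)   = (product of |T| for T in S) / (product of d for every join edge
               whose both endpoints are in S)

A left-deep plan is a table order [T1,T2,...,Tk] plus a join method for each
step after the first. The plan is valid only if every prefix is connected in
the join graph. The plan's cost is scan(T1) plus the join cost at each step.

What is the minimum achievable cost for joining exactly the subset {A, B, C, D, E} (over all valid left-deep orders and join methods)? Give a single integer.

13180

Selinger DP over subsets of {A,B,C,D,E}:
  {A}: scan cost=50, card=50
  {C}: scan cost=150, card=150
  {B}: scan cost=60, card=60
  {D}: scan cost=50, card=50
  {E}: scan cost=500, card=500
  {AC}: card=250; try (C,nl_idx)→700, (A,hash)→900, (C,merge)→1750, (A,merge)→1850, (C,hash)→2500, (C,nl)→7550 …(+1); best=700 via (C,nl_idx)
  {BC}: card=120; try (C,nl_idx)→660, (B,hash)→1020, (B,nl_idx)→1170, (C,merge)→1830, (B,merge)→1920, (C,hash)→2520 …(+2); best=660 via (C,nl_idx)
  {BD}: card=600; try (D,hash)→720, (B,hash)→820, (B,merge)→820, (D,merge)→830, (B,nl_idx)→950, (D,nl_idx)→1020 …(+2); best=720 via (D,hash)
  {DE}: card=6250; try (D,hash)→1600, (E,merge)→5400, (D,merge)→5850, (E,nl_idx)→6750, (E,hash)→9100, (D,nl_idx)→9750 …(+2); best=1600 via (D,hash)
  {ABC}: card=200; try (A,hash)→1380, (B,hash)→1670, (A,merge)→1970, (B,nl_idx)→2400, (B,merge)→3370, (A,nl)→6660 …(+1); best=1380 via (A,hash)
  {BCD}: card=1200; try (D,hash)→1380, (D,merge)→1970, (D,nl_idx)→2580, (C,hash)→3720, (D,nl)→6660, (C,nl_idx)→6720 …(+2); best=1380 via (D,hash)
  {BDE}: card=75000; try (B,hash)→8570, (E,hash)→10320, (E,merge)→12320, (E,nl_idx)→81120, (B,merge)→89520, (B,nl_idx)→114100 …(+2); best=8570 via (B,hash)
  {ABCD}: card=2000; try (D,hash)→2180, (A,hash)→3180, (D,merge)→3530, (D,nl_idx)→4580, (D,nl)→11380, (A,merge)→16130 …(+1); best=2180 via (D,hash)
  {BCDE}: card=150000; try (E,hash)→11580, (E,merge)→20780, (C,hash)→85970, (E,nl_idx)→162180, (E,nl)→601380, (C,nl_idx)→758570 …(+2); best=11580 via (E,hash)
  {ABCDE}: card=250000; try (E,hash)→13180, (E,merge)→31180, (A,hash)→162180, (E,nl_idx)→270180, (E,nl)→1002180, (A,merge)→2861930 …(+1); best=13180 via (E,hash)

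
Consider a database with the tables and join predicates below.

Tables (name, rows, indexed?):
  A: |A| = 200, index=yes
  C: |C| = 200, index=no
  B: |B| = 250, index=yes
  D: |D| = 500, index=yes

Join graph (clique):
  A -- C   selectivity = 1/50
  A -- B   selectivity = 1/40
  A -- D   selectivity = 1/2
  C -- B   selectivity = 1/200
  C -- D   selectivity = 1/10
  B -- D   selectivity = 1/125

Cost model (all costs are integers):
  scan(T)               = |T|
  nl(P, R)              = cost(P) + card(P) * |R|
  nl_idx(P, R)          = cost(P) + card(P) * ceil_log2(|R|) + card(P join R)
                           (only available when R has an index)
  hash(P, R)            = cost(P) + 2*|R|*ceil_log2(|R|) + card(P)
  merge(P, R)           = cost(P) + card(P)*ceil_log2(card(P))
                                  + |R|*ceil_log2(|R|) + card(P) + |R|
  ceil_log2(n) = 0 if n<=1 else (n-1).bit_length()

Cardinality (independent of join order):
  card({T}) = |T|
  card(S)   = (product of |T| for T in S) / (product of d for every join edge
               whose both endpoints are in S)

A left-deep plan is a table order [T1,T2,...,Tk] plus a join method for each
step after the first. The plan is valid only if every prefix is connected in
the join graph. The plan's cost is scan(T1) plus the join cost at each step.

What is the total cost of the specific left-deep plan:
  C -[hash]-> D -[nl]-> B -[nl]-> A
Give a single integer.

2529400

step 1: scan C: cost=200, card=200
step 2: join D via hash
    card(P join D) = 200*500/(10) = 10000
    cost = 200 + 2*500*9 + 200 = 9400
step 3: join B via nl
    card(P join B) = 10000*250/(200*125) = 100
    cost = 9400 + 10000*250 = 2509400
step 4: join A via nl
    card(P join A) = 100*200/(50*40*2) = 5
    cost = 2509400 + 100*200 = 2529400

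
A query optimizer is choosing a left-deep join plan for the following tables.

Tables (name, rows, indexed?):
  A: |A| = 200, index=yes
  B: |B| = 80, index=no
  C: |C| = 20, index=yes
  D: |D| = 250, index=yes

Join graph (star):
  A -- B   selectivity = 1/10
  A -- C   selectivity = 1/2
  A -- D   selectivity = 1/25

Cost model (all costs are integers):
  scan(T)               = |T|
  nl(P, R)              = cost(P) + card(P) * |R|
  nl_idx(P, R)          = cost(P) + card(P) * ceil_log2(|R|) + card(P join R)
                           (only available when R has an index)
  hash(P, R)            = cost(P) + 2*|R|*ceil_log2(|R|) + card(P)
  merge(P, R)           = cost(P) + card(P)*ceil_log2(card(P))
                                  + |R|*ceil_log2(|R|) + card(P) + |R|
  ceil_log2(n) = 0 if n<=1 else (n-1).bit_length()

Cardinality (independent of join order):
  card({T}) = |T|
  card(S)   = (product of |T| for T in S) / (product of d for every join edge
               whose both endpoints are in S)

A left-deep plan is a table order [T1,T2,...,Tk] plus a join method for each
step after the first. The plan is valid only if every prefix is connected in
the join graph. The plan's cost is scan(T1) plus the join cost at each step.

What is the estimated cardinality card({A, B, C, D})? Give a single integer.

Tables in S: A(200), B(80), C(20), D(250)
Edges inside S: A-B(d=10), A-C(d=2), A-D(d=25)
numerator = 200 * 80 * 20 * 250 = 80000000
denominator = 10 * 2 * 25 = 500
card(S) = 80000000 / 500 = 160000

160000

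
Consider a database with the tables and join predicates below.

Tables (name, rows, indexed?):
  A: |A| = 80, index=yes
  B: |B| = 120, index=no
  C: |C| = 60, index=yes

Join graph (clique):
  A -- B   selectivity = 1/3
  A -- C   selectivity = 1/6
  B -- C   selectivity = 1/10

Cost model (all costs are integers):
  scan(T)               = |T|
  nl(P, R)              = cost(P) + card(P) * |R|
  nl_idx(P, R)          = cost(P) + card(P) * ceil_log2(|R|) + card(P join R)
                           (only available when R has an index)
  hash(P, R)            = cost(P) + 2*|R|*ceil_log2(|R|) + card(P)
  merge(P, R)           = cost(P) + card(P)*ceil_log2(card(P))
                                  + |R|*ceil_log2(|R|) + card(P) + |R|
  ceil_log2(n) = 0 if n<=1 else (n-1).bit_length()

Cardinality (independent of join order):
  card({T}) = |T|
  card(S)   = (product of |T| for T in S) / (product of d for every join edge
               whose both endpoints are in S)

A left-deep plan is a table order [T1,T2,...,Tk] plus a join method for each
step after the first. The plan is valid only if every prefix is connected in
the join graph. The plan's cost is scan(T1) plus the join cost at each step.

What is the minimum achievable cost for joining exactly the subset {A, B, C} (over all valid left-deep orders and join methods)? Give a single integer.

2800

Selinger DP over subsets of {A,B,C}:
  {A}: scan cost=80, card=80
  {B}: scan cost=120, card=120
  {C}: scan cost=60, card=60
  {AB}: card=3200; try (A,hash)→1360, (B,merge)→1680, (A,merge)→1720, (B,hash)→1840, (A,nl_idx)→4160, (B,nl)→9680 …(+1); best=1360 via (A,hash)
  {AC}: card=800; try (C,hash)→880, (A,merge)→1120, (C,merge)→1140, (A,hash)→1240, (A,nl_idx)→1280, (C,nl_idx)→1360 …(+2); best=880 via (C,hash)
  {BC}: card=720; try (C,hash)→960, (B,merge)→1440, (C,merge)→1500, (C,nl_idx)→1560, (B,hash)→1800, (B,nl)→7260 …(+1); best=960 via (C,hash)
  {ABC}: card=3200; try (A,hash)→2800, (B,hash)→3360, (C,hash)→5280, (A,nl_idx)→9200, (A,merge)→9520, (B,merge)→10640 …(+5); best=2800 via (A,hash)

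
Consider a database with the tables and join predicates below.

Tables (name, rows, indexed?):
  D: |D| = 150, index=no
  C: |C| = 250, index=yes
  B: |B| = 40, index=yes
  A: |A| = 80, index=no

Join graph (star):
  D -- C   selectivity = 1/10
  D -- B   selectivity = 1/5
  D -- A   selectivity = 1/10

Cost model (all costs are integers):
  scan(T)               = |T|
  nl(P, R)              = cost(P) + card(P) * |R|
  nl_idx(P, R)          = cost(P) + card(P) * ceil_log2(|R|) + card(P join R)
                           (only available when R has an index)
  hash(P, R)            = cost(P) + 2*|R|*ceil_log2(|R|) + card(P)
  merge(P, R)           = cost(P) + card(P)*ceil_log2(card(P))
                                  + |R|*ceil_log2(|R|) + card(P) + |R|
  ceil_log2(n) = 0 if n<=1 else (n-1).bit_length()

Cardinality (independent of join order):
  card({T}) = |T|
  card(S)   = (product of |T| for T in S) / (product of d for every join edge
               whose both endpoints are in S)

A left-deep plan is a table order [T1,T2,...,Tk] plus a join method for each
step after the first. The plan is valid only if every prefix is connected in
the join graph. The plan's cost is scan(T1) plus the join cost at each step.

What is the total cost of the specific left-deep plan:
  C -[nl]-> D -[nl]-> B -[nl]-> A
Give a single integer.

step 1: scan C: cost=250, card=250
step 2: join D via nl
    card(P join D) = 250*150/(10) = 3750
    cost = 250 + 250*150 = 37750
step 3: join B via nl
    card(P join B) = 3750*40/(5) = 30000
    cost = 37750 + 3750*40 = 187750
step 4: join A via nl
    card(P join A) = 30000*80/(10) = 240000
    cost = 187750 + 30000*80 = 2587750

2587750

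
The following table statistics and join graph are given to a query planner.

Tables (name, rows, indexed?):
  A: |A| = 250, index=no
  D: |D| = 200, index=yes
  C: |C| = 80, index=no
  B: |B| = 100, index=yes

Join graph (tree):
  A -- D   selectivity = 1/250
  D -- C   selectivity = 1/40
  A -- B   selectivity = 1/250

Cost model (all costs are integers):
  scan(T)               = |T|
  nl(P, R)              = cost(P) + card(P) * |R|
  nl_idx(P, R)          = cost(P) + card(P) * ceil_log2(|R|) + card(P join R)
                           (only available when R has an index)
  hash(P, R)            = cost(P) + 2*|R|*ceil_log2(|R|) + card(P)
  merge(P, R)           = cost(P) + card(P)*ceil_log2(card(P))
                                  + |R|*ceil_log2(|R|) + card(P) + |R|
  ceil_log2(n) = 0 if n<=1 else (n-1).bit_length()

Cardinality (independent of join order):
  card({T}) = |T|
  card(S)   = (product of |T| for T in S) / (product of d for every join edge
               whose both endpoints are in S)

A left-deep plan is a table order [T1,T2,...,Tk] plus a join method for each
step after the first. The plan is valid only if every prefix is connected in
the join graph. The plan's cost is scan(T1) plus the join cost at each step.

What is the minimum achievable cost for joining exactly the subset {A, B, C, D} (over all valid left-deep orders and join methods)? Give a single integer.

3980

Selinger DP over subsets of {A,B,C,D}:
  {A}: scan cost=250, card=250
  {D}: scan cost=200, card=200
  {C}: scan cost=80, card=80
  {B}: scan cost=100, card=100
  {AD}: card=200; try (D,nl_idx)→2450, (D,hash)→3700, (A,merge)→4250, (D,merge)→4300, (A,hash)→4400, (A,nl)→50200 …(+1); best=2450 via (D,nl_idx)
  {AB}: card=100; try (B,hash)→1900, (B,nl_idx)→2100, (A,merge)→3150, (B,merge)→3300, (A,hash)→4200, (A,nl)→25100 …(+1); best=1900 via (B,hash)
  {CD}: card=400; try (D,nl_idx)→1120, (C,hash)→1520, (D,merge)→2520, (C,merge)→2640, (D,hash)→3360, (D,nl)→16080 …(+1); best=1120 via (D,nl_idx)
  {ACD}: card=400; try (C,hash)→3770, (C,merge)→4890, (A,hash)→5520, (A,merge)→7370, (C,nl)→18450, (A,nl)→101120; best=3770 via (C,hash)
  {ABD}: card=80; try (D,nl_idx)→2780, (B,nl_idx)→3930, (B,hash)→4050, (D,merge)→4500, (B,merge)→5050, (D,hash)→5200 …(+2); best=2780 via (D,nl_idx)
  {ABCD}: card=160; try (C,hash)→3980, (C,merge)→4060, (B,hash)→5570, (B,nl_idx)→6730, (B,merge)→8570, (C,nl)→9180 …(+1); best=3980 via (C,hash)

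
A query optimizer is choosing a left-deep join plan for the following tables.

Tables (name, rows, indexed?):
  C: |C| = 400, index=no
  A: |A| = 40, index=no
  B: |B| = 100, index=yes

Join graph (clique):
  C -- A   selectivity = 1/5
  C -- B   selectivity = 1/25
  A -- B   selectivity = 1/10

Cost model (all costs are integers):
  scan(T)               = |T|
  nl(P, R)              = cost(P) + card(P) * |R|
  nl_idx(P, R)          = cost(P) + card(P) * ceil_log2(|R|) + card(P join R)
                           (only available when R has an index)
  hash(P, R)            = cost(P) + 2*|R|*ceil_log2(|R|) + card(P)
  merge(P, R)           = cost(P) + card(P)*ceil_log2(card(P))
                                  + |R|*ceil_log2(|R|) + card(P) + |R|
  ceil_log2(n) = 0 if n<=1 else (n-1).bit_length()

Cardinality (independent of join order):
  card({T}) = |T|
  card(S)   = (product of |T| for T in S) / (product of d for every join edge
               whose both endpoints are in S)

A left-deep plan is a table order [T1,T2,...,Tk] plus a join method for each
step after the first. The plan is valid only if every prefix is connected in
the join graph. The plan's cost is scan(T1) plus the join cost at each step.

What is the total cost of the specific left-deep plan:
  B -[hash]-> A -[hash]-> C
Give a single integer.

8280

step 1: scan B: cost=100, card=100
step 2: join A via hash
    card(P join A) = 100*40/(10) = 400
    cost = 100 + 2*40*6 + 100 = 680
step 3: join C via hash
    card(P join C) = 400*400/(5*25) = 1280
    cost = 680 + 2*400*9 + 400 = 8280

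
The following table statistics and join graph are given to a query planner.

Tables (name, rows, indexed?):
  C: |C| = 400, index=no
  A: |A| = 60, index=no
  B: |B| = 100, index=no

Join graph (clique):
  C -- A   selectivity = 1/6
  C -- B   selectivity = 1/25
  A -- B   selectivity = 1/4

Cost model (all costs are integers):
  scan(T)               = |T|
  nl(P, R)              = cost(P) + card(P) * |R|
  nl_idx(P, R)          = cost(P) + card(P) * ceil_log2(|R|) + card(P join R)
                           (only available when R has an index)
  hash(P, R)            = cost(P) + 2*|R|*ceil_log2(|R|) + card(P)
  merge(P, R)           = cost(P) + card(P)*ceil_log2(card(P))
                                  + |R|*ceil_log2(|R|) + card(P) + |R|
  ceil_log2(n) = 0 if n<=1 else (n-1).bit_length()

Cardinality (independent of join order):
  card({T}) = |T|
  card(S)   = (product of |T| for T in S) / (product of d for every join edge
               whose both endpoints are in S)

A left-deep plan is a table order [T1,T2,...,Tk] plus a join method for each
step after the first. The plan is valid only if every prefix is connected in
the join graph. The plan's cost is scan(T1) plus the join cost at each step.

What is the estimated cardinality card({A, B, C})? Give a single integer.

Tables in S: A(60), B(100), C(400)
Edges inside S: C-A(d=6), C-B(d=25), A-B(d=4)
numerator = 60 * 100 * 400 = 2400000
denominator = 6 * 25 * 4 = 600
card(S) = 2400000 / 600 = 4000

4000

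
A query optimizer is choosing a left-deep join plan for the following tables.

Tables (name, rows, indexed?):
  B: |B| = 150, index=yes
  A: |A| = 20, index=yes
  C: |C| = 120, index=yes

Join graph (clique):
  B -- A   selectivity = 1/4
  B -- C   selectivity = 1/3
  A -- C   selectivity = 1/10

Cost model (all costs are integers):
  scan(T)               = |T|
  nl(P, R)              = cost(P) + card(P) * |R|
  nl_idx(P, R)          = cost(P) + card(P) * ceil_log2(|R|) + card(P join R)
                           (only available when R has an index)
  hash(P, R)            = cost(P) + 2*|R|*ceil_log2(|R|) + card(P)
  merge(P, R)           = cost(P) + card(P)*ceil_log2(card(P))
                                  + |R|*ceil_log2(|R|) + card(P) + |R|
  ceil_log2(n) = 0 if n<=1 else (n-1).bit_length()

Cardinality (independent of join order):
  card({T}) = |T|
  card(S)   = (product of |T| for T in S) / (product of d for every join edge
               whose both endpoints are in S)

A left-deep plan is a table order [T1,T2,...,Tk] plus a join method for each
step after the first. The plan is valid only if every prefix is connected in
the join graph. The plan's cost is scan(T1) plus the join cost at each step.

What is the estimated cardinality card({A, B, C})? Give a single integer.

Tables in S: A(20), B(150), C(120)
Edges inside S: B-A(d=4), B-C(d=3), A-C(d=10)
numerator = 20 * 150 * 120 = 360000
denominator = 4 * 3 * 10 = 120
card(S) = 360000 / 120 = 3000

3000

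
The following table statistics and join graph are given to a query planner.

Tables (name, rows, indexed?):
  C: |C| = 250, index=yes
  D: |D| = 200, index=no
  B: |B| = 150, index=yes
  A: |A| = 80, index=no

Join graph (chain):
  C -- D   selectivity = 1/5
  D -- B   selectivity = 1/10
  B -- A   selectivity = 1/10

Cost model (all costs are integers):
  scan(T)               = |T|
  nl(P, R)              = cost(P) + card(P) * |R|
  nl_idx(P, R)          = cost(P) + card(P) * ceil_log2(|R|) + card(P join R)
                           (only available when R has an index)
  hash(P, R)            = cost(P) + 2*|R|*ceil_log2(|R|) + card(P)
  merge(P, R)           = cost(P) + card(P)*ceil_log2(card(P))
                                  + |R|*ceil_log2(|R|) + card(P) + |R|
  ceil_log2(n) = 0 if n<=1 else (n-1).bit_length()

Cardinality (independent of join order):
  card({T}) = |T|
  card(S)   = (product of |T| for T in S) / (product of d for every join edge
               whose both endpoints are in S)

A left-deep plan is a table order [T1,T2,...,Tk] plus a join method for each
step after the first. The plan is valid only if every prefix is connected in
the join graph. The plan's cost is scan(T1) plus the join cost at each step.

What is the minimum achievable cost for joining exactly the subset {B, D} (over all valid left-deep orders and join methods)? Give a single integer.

Selinger DP over subsets of {B,D}:
  {D}: scan cost=200, card=200
  {B}: scan cost=150, card=150
  {BD}: card=3000; try (B,hash)→2800, (D,merge)→3300, (B,merge)→3350, (D,hash)→3500, (B,nl_idx)→4800, (D,nl)→30150 …(+1); best=2800 via (B,hash)

2800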